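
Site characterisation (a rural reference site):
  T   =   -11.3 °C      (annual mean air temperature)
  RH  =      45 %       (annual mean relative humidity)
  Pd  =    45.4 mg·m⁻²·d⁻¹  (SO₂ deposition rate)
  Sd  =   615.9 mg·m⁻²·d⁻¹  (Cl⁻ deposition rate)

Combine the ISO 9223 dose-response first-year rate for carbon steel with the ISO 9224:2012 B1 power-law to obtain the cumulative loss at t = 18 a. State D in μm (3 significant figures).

D(18) = 75.6 μm

carbon steel: temperature factor f = +0.150·(-21.3) = -3.1950
  Pd branch = 1.77·Pd^0.52·e^(0.02·RH+f) = 1.297 μm/a
  Sd branch = 0.102·Sd^0.62·e^(0.033·RH+0.04·T) = 15.37 μm/a
  r_corr = 1.297 + 15.37 = 16.67 μm/a
Power-law: D(18) = r_corr · 18^0.523
  D(18) = 16.67 × 18^0.523 = 16.67 × 4.534 = 75.58 μm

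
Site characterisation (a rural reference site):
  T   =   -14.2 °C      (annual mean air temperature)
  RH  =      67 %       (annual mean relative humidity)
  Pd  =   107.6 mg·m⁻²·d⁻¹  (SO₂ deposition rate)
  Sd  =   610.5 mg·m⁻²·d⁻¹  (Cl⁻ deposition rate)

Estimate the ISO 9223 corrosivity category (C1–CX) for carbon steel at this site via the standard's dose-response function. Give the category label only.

C3

carbon steel: f(T) = +0.150·(T−10) [T≤10 °C] = -3.6300
  SO₂ term: 1.77·107.6^0.52·exp(0.02·67-3.6300) = 2.042
  Cl⁻ term: 0.102·610.5^0.62·exp(0.033·67+0.04·-14.2) = 28.14
  sum: 2.042 + 28.14 → r_corr = 30.18 μm/a
Category bounds: 25…50 μm/a bracket r_corr ⇒ C3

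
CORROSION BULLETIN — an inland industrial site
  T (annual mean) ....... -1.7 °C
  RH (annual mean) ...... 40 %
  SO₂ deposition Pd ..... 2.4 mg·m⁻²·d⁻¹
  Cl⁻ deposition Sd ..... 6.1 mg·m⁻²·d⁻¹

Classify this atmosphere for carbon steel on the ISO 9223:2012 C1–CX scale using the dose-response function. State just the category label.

carbon steel: f(T) = +0.150·(T−10) [T≤10 °C] = -1.7550
  SO₂ term: 1.77·2.4^0.52·exp(0.02·40-1.7550) = 1.074
  Cl⁻ term: 0.102·6.1^0.62·exp(0.033·40+0.04·-1.7) = 1.095
  sum: 1.074 + 1.095 → r_corr = 2.168 μm/a
Category bounds: 1.3…25 μm/a bracket r_corr ⇒ C2

C2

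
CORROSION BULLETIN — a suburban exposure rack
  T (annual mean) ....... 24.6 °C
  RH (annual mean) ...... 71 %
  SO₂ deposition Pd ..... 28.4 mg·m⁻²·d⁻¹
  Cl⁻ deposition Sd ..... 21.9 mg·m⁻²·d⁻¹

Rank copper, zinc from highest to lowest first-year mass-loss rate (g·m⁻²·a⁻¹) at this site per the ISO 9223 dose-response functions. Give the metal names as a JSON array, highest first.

copper: f(T) = -0.080·(T−10) [T>10 °C] = -1.1680
  sulphur-dioxide contribution → 0.2595 μm/a
  chloride contribution → 1.014 μm/a
  ⇒ r_corr(copper) = 1.274 μm/a
  mass loss = 1.274 μm/a × 8.96 g/cm³ = 11.41 g·m⁻²·a⁻¹
zinc: T>10 °C ⇒ hinge -0.071·(24.6−10) = -1.0366
  sulphur-dioxide contribution → 0.5227 μm/a
  chloride contribution → 1.452 μm/a
  total first-year rate 1.974 μm/a
  mass loss = 1.974 μm/a × 7.14 g/cm³ = 14.1 g·m⁻²·a⁻¹
Ordering by g·m⁻²·a⁻¹: zinc (14.1) > copper (11.4)

["zinc", "copper"]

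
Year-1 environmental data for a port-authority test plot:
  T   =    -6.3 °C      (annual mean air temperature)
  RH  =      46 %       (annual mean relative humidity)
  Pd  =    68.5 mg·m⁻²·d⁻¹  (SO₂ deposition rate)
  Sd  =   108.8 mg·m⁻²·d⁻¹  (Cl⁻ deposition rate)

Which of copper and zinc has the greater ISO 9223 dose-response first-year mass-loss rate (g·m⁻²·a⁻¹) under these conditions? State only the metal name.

zinc

copper: f(T) = +0.126·(T−10) [T≤10 °C] = -2.0538
  sulphur-dioxide contribution → 0.03078 μm/a
  chloride contribution → 0.1399 μm/a
  total first-year rate 0.1707 μm/a
  mass loss = 0.1707 μm/a × 8.96 g/cm³ = 1.529 g·m⁻²·a⁻¹
zinc: T≤10 °C ⇒ hinge +0.038·(-6.3−10) = -0.6194
  sulphur-dioxide contribution → 0.37 μm/a
  chloride contribution → 0.2144 μm/a
  ⇒ r_corr(zinc) = 0.5844 μm/a
  mass loss = 0.5844 μm/a × 7.14 g/cm³ = 4.173 g·m⁻²·a⁻¹
Ordering by g·m⁻²·a⁻¹: zinc (4.17) > copper (1.53)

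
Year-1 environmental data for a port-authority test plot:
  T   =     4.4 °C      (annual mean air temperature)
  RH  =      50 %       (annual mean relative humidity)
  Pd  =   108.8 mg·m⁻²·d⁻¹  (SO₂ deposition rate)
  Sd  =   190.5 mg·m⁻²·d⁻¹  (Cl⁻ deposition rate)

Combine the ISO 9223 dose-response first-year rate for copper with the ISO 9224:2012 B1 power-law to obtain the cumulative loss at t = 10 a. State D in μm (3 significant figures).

D(10) = 2.26 μm

copper: T≤10 °C ⇒ hinge +0.126·(4.4−10) = -0.7056
  SO₂ term: 0.0053·108.8^0.26·exp(0.059·50-0.7056) = 0.1693
  Cl⁻ term: 0.01025·190.5^0.27·exp(0.036·50+0.049·4.4) = 0.3174
  sum: 0.1693 + 0.3174 → r_corr = 0.4867 μm/a
Long-term exponent b (ISO 9224 Table 2, B1) = 0.667
  D(10) = 0.4867 × 10^0.667 = 0.4867 × 4.645 = 2.261 μm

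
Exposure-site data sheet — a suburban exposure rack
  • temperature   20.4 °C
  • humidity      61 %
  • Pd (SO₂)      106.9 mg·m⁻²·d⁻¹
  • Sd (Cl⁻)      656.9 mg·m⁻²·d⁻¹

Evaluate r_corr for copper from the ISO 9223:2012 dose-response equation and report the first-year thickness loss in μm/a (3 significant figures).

copper: T>10 °C ⇒ hinge -0.080·(20.4−10) = -0.8320
  sulphur-dioxide contribution → 0.2841 μm/a
  chloride contribution → 1.443 μm/a
  ⇒ r_corr(copper) = 1.727 μm/a

r_corr = 1.73 μm/a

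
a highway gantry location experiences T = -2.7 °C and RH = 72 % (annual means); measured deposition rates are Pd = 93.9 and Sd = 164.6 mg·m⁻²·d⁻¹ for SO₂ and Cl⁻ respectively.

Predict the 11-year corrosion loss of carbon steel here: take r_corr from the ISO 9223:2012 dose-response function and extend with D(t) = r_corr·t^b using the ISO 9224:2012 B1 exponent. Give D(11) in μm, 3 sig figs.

carbon steel: temperature factor f = +0.150·(-12.7) = -1.9050
  sulphur-dioxide contribution → 11.8 μm/a
  chloride contribution → 23.32 μm/a
  total first-year rate 35.12 μm/a
Power-law: D(11) = r_corr · 11^0.523
  D(11) = 35.12 × 11^0.523 = 35.12 × 3.505 = 123.1 μm

D(11) = 123 μm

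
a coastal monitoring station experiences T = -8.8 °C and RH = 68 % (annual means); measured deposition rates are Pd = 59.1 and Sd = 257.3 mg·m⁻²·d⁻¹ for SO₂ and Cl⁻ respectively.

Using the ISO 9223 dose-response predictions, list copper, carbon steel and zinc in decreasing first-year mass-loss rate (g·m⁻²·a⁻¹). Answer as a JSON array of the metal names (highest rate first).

["carbon steel", "zinc", "copper"]

copper: f(T) = +0.126·(T−10) [T≤10 °C] = -2.3688
  sulphur-dioxide contribution → 0.07916 μm/a
  chloride contribution → 0.3447 μm/a
  total first-year rate 0.4239 μm/a
  mass loss = 0.4239 μm/a × 8.96 g/cm³ = 3.798 g·m⁻²·a⁻¹
carbon steel: temperature factor f = +0.150·(-18.8) = -2.8200
  sulphur-dioxide contribution → 3.429 μm/a
  chloride contribution → 21.12 μm/a
  total first-year rate 24.55 μm/a
  mass loss = 24.55 μm/a × 7.85 g/cm³ = 192.7 g·m⁻²·a⁻¹
zinc: T≤10 °C ⇒ hinge +0.038·(-8.8−10) = -0.7144
  sulphur-dioxide contribution → 0.8676 μm/a
  chloride contribution → 0.3376 μm/a
  total first-year rate 1.205 μm/a
  mass loss = 1.205 μm/a × 7.14 g/cm³ = 8.605 g·m⁻²·a⁻¹
Ordering by g·m⁻²·a⁻¹: carbon steel (193) > zinc (8.6) > copper (3.8)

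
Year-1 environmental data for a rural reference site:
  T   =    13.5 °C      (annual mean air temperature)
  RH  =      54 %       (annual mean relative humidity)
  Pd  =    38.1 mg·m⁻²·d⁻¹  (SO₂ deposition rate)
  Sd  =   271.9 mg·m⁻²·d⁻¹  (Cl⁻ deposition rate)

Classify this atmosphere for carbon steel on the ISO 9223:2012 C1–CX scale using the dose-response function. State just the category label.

C4

carbon steel: temperature factor f = -0.054·(3.5) = -0.1890
  sulphur-dioxide contribution → 28.64 μm/a
  chloride contribution → 33.6 μm/a
  total first-year rate 62.24 μm/a
Category bounds: 50…80 μm/a bracket r_corr ⇒ C4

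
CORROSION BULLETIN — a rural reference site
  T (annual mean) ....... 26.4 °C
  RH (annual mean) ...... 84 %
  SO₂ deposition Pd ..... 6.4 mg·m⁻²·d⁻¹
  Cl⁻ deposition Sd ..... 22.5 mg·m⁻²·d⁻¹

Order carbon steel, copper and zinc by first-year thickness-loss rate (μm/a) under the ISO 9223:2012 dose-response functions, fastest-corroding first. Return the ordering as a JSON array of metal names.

["carbon steel", "zinc", "copper"]

carbon steel: f(T) = -0.054·(T−10) [T>10 °C] = -0.8856
  SO₂ term: 1.77·6.4^0.52·exp(0.02·84-0.8856) = 10.28
  Cl⁻ term: 0.102·22.5^0.62·exp(0.033·84+0.04·26.4) = 32.32
  sum: 10.28 + 32.32 → r_corr = 42.6 μm/a
copper: f(T) = -0.080·(T−10) [T>10 °C] = -1.3120
  Pd branch = 0.0053·Pd^0.26·e^(0.059·RH+f) = 0.3284 μm/a
  Sd branch = 0.01025·Sd^0.27·e^(0.036·RH+0.049·T) = 1.782 μm/a
  sum: 0.3284 + 1.782 → r_corr = 2.11 μm/a
zinc: temperature factor f = -0.071·(16.4) = -1.1644
  Pd branch = 0.0129·Pd^0.44·e^(0.046·RH+f) = 0.4342 μm/a
  Cl⁻ term: 0.0175·22.5^0.57·exp(0.008·84+0.085·26.4) = 1.906
  sum: 0.4342 + 1.906 → r_corr = 2.341 μm/a
Ordering by μm/a: carbon steel (42.6) > zinc (2.34) > copper (2.11)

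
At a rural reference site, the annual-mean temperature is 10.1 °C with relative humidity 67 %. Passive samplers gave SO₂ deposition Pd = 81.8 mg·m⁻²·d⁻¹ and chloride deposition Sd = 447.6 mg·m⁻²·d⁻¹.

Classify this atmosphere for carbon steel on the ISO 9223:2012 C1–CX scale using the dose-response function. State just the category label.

carbon steel: temperature factor f = -0.054·(0.1) = -0.0054
  sulphur-dioxide contribution → 66.41 μm/a
  chloride contribution → 61.35 μm/a
  total first-year rate 127.8 μm/a
128 μm/a falls in (80, 200] for carbon steel → category C5

C5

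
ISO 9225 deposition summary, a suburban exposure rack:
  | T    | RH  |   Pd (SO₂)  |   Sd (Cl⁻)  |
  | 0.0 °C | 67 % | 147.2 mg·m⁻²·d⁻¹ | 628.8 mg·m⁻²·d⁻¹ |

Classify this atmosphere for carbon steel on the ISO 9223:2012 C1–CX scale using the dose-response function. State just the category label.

C4

carbon steel: f(T) = +0.150·(T−10) [T≤10 °C] = -1.5000
  Pd branch = 1.77·Pd^0.52·e^(0.02·RH+f) = 20.22 μm/a
  Cl⁻ term: 0.102·628.8^0.62·exp(0.033·67+0.04·0.0) = 50.57
  sum: 20.22 + 50.57 → r_corr = 70.79 μm/a
70.8 μm/a falls in (50, 80] for carbon steel → category C4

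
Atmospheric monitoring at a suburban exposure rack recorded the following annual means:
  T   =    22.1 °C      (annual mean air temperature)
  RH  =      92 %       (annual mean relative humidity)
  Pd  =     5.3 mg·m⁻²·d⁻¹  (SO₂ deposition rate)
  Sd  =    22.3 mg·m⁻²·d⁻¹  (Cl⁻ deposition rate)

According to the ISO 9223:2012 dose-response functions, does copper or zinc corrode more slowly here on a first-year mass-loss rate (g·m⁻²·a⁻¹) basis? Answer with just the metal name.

zinc

copper: T>10 °C ⇒ hinge -0.080·(22.1−10) = -0.9680
  sulphur-dioxide contribution → 0.7072 μm/a
  chloride contribution → 1.921 μm/a
  total first-year rate 2.628 μm/a
  mass loss = 2.628 μm/a × 8.96 g/cm³ = 23.55 g·m⁻²·a⁻¹
zinc: temperature factor f = -0.071·(12.1) = -0.8591
  sulphur-dioxide contribution → 0.7836 μm/a
  chloride contribution → 1.403 μm/a
  total first-year rate 2.187 μm/a
  mass loss = 2.187 μm/a × 7.14 g/cm³ = 15.61 g·m⁻²·a⁻¹
Ordering by g·m⁻²·a⁻¹: copper (23.5) > zinc (15.6)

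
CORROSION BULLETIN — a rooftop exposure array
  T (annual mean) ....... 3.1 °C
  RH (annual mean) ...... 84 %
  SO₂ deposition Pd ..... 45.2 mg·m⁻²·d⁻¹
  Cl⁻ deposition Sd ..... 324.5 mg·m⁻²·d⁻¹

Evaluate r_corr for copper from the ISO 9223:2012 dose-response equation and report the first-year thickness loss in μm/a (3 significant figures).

copper: f(T) = +0.126·(T−10) [T≤10 °C] = -0.8694
  SO₂ term: 0.0053·45.2^0.26·exp(0.059·84-0.8694) = 0.85
  Sd branch = 0.01025·Sd^0.27·e^(0.036·RH+0.049·T) = 1.17 μm/a
  sum: 0.85 + 1.17 → r_corr = 2.02 μm/a

r_corr = 2.02 μm/a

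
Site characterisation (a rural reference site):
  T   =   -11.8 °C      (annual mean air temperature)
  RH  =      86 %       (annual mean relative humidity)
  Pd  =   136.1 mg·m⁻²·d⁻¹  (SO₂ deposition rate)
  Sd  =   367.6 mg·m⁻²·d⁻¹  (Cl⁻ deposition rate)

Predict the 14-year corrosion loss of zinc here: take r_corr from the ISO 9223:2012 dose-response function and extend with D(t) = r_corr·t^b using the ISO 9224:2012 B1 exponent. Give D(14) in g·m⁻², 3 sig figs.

D(14) = 179 g·m⁻²

zinc: T≤10 °C ⇒ hinge +0.038·(-11.8−10) = -0.8284
  sulphur-dioxide contribution → 2.557 μm/a
  chloride contribution → 0.3703 μm/a
  ⇒ r_corr(zinc) = 2.928 μm/a
Power-law: D(14) = r_corr · 14^0.813
  D(14) = 2.928 × 14^0.813 = 2.928 × 8.547 = 25.02 μm
  Mass loss = 25.02 μm × 7.14 g/cm³ = 178.7 g·m⁻²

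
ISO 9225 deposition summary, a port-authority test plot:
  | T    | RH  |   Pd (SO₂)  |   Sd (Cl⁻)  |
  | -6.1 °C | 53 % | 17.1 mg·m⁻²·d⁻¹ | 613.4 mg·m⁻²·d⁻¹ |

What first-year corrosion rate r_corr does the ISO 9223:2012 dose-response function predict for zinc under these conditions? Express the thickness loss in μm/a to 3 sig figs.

zinc: f(T) = +0.038·(T−10) [T≤10 °C] = -0.6118
  SO₂ term: 0.0129·17.1^0.44·exp(0.046·53-0.6118) = 0.2794
  Cl⁻ term: 0.0175·613.4^0.57·exp(0.008·53+0.085·-6.1) = 0.618
  r_corr = 0.2794 + 0.618 = 0.8974 μm/a

r_corr = 0.897 μm/a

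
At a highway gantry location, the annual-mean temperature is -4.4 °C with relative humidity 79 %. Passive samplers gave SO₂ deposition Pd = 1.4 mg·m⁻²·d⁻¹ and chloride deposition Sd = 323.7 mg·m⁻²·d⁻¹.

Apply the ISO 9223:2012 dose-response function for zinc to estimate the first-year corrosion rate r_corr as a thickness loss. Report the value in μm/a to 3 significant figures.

zinc: f(T) = +0.038·(T−10) [T≤10 °C] = -0.5472
  SO₂ term: 0.0129·1.4^0.44·exp(0.046·79-0.5472) = 0.3277
  Sd branch = 0.0175·Sd^0.57·e^(0.008·RH+0.085·T) = 0.6108 μm/a
  sum: 0.3277 + 0.6108 → r_corr = 0.9384 μm/a

r_corr = 0.938 μm/a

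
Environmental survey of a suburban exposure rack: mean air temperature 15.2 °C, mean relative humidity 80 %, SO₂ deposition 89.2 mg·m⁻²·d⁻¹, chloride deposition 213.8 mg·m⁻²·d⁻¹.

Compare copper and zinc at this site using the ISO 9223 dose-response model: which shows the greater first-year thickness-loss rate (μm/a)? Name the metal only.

zinc

copper: T>10 °C ⇒ hinge -0.080·(15.2−10) = -0.4160
  SO₂ term: 0.0053·89.2^0.26·exp(0.059·80-0.4160) = 1.261
  Sd branch = 0.01025·Sd^0.27·e^(0.036·RH+0.049·T) = 1.637 μm/a
  r_corr = 1.261 + 1.637 = 2.898 μm/a
zinc: f(T) = -0.071·(T−10) [T>10 °C] = -0.3692
  Pd branch = 0.0129·Pd^0.44·e^(0.046·RH+f) = 2.55 μm/a
  Cl⁻ term: 0.0175·213.8^0.57·exp(0.008·80+0.085·15.2) = 2.572
  r_corr = 2.55 + 2.572 = 5.122 μm/a
Ordering by μm/a: zinc (5.12) > copper (2.9)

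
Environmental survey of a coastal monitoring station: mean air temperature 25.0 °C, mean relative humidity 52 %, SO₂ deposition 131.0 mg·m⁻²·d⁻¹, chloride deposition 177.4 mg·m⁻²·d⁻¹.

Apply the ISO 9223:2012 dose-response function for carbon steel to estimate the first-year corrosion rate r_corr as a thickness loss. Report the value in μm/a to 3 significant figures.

r_corr = 66.3 μm/a

carbon steel: T>10 °C ⇒ hinge -0.054·(25.0−10) = -0.8100
  SO₂ term: 1.77·131.0^0.52·exp(0.02·52-0.8100) = 28.11
  Cl⁻ term: 0.102·177.4^0.62·exp(0.033·52+0.04·25.0) = 38.24
  r_corr = 28.11 + 38.24 = 66.35 μm/a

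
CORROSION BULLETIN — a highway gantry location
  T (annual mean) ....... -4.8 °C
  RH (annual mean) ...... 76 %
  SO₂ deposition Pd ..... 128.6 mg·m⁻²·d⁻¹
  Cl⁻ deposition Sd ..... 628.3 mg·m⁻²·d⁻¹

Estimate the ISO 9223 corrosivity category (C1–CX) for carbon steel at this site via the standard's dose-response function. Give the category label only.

carbon steel: temperature factor f = +0.150·(-14.8) = -2.2200
  SO₂ term: 1.77·128.6^0.52·exp(0.02·76-2.2200) = 10.98
  Sd branch = 0.102·Sd^0.62·e^(0.033·RH+0.04·T) = 56.14 μm/a
  r_corr = 10.98 + 56.14 = 67.13 μm/a
Category bounds: 50…80 μm/a bracket r_corr ⇒ C4

C4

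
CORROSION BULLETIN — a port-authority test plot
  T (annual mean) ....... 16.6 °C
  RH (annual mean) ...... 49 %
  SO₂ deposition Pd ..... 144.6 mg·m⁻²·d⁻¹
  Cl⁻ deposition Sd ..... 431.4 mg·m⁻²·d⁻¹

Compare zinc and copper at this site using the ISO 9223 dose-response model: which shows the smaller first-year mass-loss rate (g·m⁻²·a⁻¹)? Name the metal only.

copper

zinc: f(T) = -0.071·(T−10) [T>10 °C] = -0.4686
  sulphur-dioxide contribution → 0.6862 μm/a
  chloride contribution → 3.373 μm/a
  total first-year rate 4.059 μm/a
  mass loss = 4.059 μm/a × 7.14 g/cm³ = 28.98 g·m⁻²·a⁻¹
copper: temperature factor f = -0.080·(6.6) = -0.5280
  sulphur-dioxide contribution → 0.2052 μm/a
  chloride contribution → 0.6942 μm/a
  total first-year rate 0.8994 μm/a
  mass loss = 0.8994 μm/a × 8.96 g/cm³ = 8.059 g·m⁻²·a⁻¹
Ordering by g·m⁻²·a⁻¹: zinc (29) > copper (8.06)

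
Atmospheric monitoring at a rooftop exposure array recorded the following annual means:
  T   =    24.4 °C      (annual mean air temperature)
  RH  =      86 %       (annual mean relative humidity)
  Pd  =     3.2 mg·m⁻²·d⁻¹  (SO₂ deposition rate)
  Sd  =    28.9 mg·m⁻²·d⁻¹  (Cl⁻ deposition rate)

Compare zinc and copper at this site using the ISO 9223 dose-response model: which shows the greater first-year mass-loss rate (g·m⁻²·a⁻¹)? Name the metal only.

zinc: f(T) = -0.071·(T−10) [T>10 °C] = -1.0224
  Pd branch = 0.0129·Pd^0.44·e^(0.046·RH+f) = 0.4045 μm/a
  Cl⁻ term: 0.0175·28.9^0.57·exp(0.008·86+0.085·24.4) = 1.885
  sum: 0.4045 + 1.885 → r_corr = 2.289 μm/a
  mass loss = 2.289 μm/a × 7.14 g/cm³ = 16.35 g·m⁻²·a⁻¹
copper: f(T) = -0.080·(T−10) [T>10 °C] = -1.1520
  Pd branch = 0.0053·Pd^0.26·e^(0.059·RH+f) = 0.3622 μm/a
  Cl⁻ term: 0.01025·28.9^0.27·exp(0.036·86+0.049·24.4) = 1.858
  r_corr = 0.3622 + 1.858 = 2.22 μm/a
  mass loss = 2.22 μm/a × 8.96 g/cm³ = 19.89 g·m⁻²·a⁻¹
Ordering by g·m⁻²·a⁻¹: copper (19.9) > zinc (16.3)

copper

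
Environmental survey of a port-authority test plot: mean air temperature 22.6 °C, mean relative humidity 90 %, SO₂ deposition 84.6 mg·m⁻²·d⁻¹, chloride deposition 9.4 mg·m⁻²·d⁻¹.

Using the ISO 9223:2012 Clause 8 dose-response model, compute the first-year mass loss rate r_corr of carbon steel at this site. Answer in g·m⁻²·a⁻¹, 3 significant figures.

carbon steel: temperature factor f = -0.054·(12.6) = -0.6804
  sulphur-dioxide contribution → 54.51 μm/a
  chloride contribution → 19.7 μm/a
  ⇒ r_corr(carbon steel) = 74.2 μm/a
Convert to mass loss: 74.2 μm/a × 7.85 g/cm³ = 582.5 g·m⁻²·a⁻¹

r_corr = 582 g·m⁻²·a⁻¹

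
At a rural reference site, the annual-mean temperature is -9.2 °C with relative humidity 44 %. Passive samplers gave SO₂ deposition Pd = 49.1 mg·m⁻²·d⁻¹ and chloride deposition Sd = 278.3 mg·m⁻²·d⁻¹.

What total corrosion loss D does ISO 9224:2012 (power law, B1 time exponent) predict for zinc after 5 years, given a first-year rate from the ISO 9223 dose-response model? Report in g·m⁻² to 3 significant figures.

D(5) = 14.3 g·m⁻²

zinc: T≤10 °C ⇒ hinge +0.038·(-9.2−10) = -0.7296
  SO₂ term: 0.0129·49.1^0.44·exp(0.046·44-0.7296) = 0.2611
  Sd branch = 0.0175·Sd^0.57·e^(0.008·RH+0.085·T) = 0.2816 μm/a
  r_corr = 0.2611 + 0.2816 = 0.5427 μm/a
Long-term exponent b (ISO 9224 Table 2, B1) = 0.813
  D(5) = 0.5427 × 5^0.813 = 0.5427 × 3.701 = 2.008 μm
  Mass loss = 2.008 μm × 7.14 g/cm³ = 14.34 g·m⁻²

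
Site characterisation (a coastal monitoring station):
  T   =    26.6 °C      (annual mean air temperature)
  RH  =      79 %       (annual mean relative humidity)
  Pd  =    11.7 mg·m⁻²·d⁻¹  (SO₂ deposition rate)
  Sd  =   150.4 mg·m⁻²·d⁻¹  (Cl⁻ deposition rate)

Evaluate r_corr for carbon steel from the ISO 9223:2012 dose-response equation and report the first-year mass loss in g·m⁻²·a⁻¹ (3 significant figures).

r_corr = 803 g·m⁻²·a⁻¹

carbon steel: temperature factor f = -0.054·(16.6) = -0.8964
  Pd branch = 1.77·Pd^0.52·e^(0.02·RH+f) = 12.6 μm/a
  Cl⁻ term: 0.102·150.4^0.62·exp(0.033·79+0.04·26.6) = 89.7
  sum: 12.6 + 89.7 → r_corr = 102.3 μm/a
Convert to mass loss: 102.3 μm/a × 7.85 g/cm³ = 803 g·m⁻²·a⁻¹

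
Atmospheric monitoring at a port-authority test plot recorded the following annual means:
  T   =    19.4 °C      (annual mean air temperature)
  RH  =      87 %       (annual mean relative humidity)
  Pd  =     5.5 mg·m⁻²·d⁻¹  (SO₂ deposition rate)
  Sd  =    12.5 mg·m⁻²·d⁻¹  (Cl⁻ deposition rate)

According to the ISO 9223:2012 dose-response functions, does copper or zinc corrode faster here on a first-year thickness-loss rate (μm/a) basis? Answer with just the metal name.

copper: T>10 °C ⇒ hinge -0.080·(19.4−10) = -0.7520
  SO₂ term: 0.0053·5.5^0.26·exp(0.059·87-0.7520) = 0.6598
  Cl⁻ term: 0.01025·12.5^0.27·exp(0.036·87+0.049·19.4) = 1.202
  r_corr = 0.6598 + 1.202 = 1.862 μm/a
zinc: T>10 °C ⇒ hinge -0.071·(19.4−10) = -0.6674
  Pd branch = 0.0129·Pd^0.44·e^(0.046·RH+f) = 0.7666 μm/a
  Sd branch = 0.0175·Sd^0.57·e^(0.008·RH+0.085·T) = 0.7704 μm/a
  r_corr = 0.7666 + 0.7704 = 1.537 μm/a
Ordering by μm/a: copper (1.86) > zinc (1.54)

copper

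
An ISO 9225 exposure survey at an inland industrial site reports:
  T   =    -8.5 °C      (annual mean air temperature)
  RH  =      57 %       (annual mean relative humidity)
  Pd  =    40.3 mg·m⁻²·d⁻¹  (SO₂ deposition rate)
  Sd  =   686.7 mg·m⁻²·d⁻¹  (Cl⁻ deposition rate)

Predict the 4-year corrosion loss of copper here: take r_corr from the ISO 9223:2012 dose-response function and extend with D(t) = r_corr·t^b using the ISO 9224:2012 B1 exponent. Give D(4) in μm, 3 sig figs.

D(4) = 0.872 μm

copper: T≤10 °C ⇒ hinge +0.126·(-8.5−10) = -2.3310
  Pd branch = 0.0053·Pd^0.26·e^(0.059·RH+f) = 0.03889 μm/a
  Cl⁻ term: 0.01025·686.7^0.27·exp(0.036·57+0.049·-8.5) = 0.3069
  r_corr = 0.03889 + 0.3069 = 0.3458 μm/a
Power-law: D(4) = r_corr · 4^0.667
  D(4) = 0.3458 × 4^0.667 = 0.3458 × 2.521 = 0.8716 μm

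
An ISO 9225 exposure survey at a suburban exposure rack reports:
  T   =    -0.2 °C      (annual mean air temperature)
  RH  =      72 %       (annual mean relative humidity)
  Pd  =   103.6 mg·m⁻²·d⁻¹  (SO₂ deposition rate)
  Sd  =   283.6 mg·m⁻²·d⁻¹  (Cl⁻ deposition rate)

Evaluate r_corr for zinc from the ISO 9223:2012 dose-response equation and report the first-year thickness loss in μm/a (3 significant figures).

zinc: temperature factor f = +0.038·(-10.2) = -0.3876
  sulphur-dioxide contribution → 1.851 μm/a
  chloride contribution → 0.7653 μm/a
  ⇒ r_corr(zinc) = 2.616 μm/a

r_corr = 2.62 μm/a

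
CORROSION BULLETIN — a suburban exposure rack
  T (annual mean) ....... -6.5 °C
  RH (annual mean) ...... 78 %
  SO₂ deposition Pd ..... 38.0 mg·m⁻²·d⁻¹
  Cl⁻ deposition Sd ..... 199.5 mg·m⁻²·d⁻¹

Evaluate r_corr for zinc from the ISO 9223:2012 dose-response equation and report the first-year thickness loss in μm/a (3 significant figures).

r_corr = 1.62 μm/a

zinc: f(T) = +0.038·(T−10) [T≤10 °C] = -0.6270
  sulphur-dioxide contribution → 1.235 μm/a
  chloride contribution → 0.3846 μm/a
  ⇒ r_corr(zinc) = 1.62 μm/a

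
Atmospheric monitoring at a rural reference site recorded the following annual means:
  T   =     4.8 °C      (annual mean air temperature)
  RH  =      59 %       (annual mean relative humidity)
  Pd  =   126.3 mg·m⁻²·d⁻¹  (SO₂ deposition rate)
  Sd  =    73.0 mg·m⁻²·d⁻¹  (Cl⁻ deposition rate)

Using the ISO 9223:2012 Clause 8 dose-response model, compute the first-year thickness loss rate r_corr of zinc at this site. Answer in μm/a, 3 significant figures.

r_corr = 1.83 μm/a

zinc: f(T) = +0.038·(T−10) [T≤10 °C] = -0.1976
  sulphur-dioxide contribution → 1.343 μm/a
  chloride contribution → 0.4868 μm/a
  ⇒ r_corr(zinc) = 1.83 μm/a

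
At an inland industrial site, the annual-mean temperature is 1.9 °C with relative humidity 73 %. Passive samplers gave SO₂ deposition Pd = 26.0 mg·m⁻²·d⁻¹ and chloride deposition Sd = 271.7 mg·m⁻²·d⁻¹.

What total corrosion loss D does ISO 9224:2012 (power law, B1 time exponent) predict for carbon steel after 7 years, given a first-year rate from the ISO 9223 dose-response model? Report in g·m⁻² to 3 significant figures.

carbon steel: f(T) = +0.150·(T−10) [T≤10 °C] = -1.2150
  sulphur-dioxide contribution → 12.31 μm/a
  chloride contribution → 39.53 μm/a
  total first-year rate 51.84 μm/a
Power-law: D(7) = r_corr · 7^0.523
  D(7) = 51.84 × 7^0.523 = 51.84 × 2.767 = 143.4 μm
  Mass loss = 143.4 μm × 7.85 g/cm³ = 1126 g·m⁻²

D(7) = 1.13e+03 g·m⁻²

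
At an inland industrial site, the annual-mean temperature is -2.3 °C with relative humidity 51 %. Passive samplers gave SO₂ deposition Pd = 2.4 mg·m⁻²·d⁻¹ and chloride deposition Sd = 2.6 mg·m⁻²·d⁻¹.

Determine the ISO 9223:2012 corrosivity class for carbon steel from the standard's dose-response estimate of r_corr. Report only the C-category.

carbon steel: f(T) = +0.150·(T−10) [T≤10 °C] = -1.8450
  Pd branch = 1.77·Pd^0.52·e^(0.02·RH+f) = 1.223 μm/a
  Sd branch = 0.102·Sd^0.62·e^(0.033·RH+0.04·T) = 0.9054 μm/a
  r_corr = 1.223 + 0.9054 = 2.128 μm/a
ISO 9223 Table 2 (carbon steel): 1.3 < 2.13 ≤ 25 μm/a ⇒ C2

C2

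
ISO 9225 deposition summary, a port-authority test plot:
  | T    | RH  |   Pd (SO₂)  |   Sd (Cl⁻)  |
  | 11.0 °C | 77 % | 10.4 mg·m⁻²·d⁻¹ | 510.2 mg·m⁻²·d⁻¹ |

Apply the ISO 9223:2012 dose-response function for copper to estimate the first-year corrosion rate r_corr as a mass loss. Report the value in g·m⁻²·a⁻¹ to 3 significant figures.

copper: T>10 °C ⇒ hinge -0.080·(11.0−10) = -0.0800
  sulphur-dioxide contribution → 0.8452 μm/a
  chloride contribution → 1.513 μm/a
  total first-year rate 2.358 μm/a
Convert to mass loss: 2.358 μm/a × 8.96 g/cm³ = 21.13 g·m⁻²·a⁻¹

r_corr = 21.1 g·m⁻²·a⁻¹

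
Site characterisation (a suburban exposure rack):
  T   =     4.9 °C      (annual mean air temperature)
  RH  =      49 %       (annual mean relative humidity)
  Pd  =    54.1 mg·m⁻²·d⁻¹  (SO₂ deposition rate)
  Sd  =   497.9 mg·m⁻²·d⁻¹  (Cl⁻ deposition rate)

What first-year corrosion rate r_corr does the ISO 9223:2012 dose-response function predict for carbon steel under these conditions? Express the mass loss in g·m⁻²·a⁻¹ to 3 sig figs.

carbon steel: T≤10 °C ⇒ hinge +0.150·(4.9−10) = -0.7650
  SO₂ term: 1.77·54.1^0.52·exp(0.02·49-0.7650) = 17.48
  Cl⁻ term: 0.102·497.9^0.62·exp(0.033·49+0.04·4.9) = 29.39
  r_corr = 17.48 + 29.39 = 46.87 μm/a
Convert to mass loss: 46.87 μm/a × 7.85 g/cm³ = 368 g·m⁻²·a⁻¹

r_corr = 368 g·m⁻²·a⁻¹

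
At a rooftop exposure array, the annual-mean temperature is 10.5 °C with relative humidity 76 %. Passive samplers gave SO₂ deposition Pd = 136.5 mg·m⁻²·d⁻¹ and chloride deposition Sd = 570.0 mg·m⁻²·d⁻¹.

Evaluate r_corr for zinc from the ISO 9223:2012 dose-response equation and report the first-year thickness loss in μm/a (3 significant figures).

r_corr = 6.49 μm/a

zinc: temperature factor f = -0.071·(0.5) = -0.0355
  Pd branch = 0.0129·Pd^0.44·e^(0.046·RH+f) = 3.572 μm/a
  Sd branch = 0.0175·Sd^0.57·e^(0.008·RH+0.085·T) = 2.921 μm/a
  r_corr = 3.572 + 2.921 = 6.493 μm/a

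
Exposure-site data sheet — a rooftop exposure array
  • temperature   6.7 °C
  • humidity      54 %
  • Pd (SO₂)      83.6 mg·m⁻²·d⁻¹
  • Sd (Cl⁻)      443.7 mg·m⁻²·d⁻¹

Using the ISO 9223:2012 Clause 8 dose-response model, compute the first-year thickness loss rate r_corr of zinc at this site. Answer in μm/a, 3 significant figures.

r_corr = 2.49 μm/a

zinc: temperature factor f = +0.038·(-3.3) = -0.1254
  sulphur-dioxide contribution → 0.9565 μm/a
  chloride contribution → 1.538 μm/a
  total first-year rate 2.494 μm/a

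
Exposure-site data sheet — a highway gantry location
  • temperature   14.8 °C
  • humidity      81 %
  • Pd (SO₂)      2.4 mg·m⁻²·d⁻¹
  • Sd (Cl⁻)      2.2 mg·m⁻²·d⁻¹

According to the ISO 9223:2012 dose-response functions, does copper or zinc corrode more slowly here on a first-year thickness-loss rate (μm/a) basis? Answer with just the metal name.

copper: temperature factor f = -0.080·(4.8) = -0.3840
  sulphur-dioxide contribution → 0.5393 μm/a
  chloride contribution → 0.4836 μm/a
  total first-year rate 1.023 μm/a
zinc: f(T) = -0.071·(T−10) [T>10 °C] = -0.3408
  sulphur-dioxide contribution → 0.5598 μm/a
  chloride contribution → 0.1845 μm/a
  ⇒ r_corr(zinc) = 0.7443 μm/a
Ordering by μm/a: copper (1.02) > zinc (0.744)

zinc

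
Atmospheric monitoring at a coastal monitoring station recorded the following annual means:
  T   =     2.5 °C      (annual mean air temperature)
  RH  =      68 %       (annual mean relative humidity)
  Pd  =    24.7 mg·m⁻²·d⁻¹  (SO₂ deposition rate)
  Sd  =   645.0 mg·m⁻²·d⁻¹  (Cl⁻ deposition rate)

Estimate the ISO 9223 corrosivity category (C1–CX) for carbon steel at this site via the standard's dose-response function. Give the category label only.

carbon steel: temperature factor f = +0.150·(-7.5) = -1.1250
  SO₂ term: 1.77·24.7^0.52·exp(0.02·68-1.1250) = 11.86
  Cl⁻ term: 0.102·645.0^0.62·exp(0.033·68+0.04·2.5) = 58.68
  sum: 11.86 + 58.68 → r_corr = 70.55 μm/a
70.5 μm/a falls in (50, 80] for carbon steel → category C4

C4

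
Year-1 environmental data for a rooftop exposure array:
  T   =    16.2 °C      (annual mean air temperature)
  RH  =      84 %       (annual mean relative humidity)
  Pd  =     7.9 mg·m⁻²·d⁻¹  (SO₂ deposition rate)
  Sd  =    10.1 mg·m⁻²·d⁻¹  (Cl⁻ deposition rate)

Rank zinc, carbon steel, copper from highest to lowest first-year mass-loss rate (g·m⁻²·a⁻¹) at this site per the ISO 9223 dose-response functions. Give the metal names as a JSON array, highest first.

zinc: T>10 °C ⇒ hinge -0.071·(16.2−10) = -0.4402
  SO₂ term: 0.0129·7.9^0.44·exp(0.046·84-0.4402) = 0.9828
  Sd branch = 0.0175·Sd^0.57·e^(0.008·RH+0.085·T) = 0.5074 μm/a
  r_corr = 0.9828 + 0.5074 = 1.49 μm/a
  mass loss = 1.49 μm/a × 7.14 g/cm³ = 10.64 g·m⁻²·a⁻¹
carbon steel: f(T) = -0.054·(T−10) [T>10 °C] = -0.3348
  Pd branch = 1.77·Pd^0.52·e^(0.02·RH+f) = 19.9 μm/a
  Sd branch = 0.102·Sd^0.62·e^(0.033·RH+0.04·T) = 13.08 μm/a
  sum: 19.9 + 13.08 → r_corr = 32.98 μm/a
  mass loss = 32.98 μm/a × 7.85 g/cm³ = 258.9 g·m⁻²·a⁻¹
copper: f(T) = -0.080·(T−10) [T>10 °C] = -0.4960
  SO₂ term: 0.0053·7.9^0.26·exp(0.059·84-0.4960) = 0.7845
  Sd branch = 0.01025·Sd^0.27·e^(0.036·RH+0.049·T) = 0.8708 μm/a
  r_corr = 0.7845 + 0.8708 = 1.655 μm/a
  mass loss = 1.655 μm/a × 8.96 g/cm³ = 14.83 g·m⁻²·a⁻¹
Ordering by g·m⁻²·a⁻¹: carbon steel (259) > copper (14.8) > zinc (10.6)

["carbon steel", "copper", "zinc"]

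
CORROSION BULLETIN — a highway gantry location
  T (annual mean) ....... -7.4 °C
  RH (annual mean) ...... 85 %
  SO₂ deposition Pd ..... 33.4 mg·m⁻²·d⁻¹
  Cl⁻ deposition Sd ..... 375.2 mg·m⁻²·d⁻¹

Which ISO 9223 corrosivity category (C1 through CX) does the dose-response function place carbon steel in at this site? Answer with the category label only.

carbon steel: f(T) = +0.150·(T−10) [T≤10 °C] = -2.6100
  sulphur-dioxide contribution → 4.417 μm/a
  chloride contribution → 49.46 μm/a
  total first-year rate 53.88 μm/a
Category bounds: 50…80 μm/a bracket r_corr ⇒ C4

C4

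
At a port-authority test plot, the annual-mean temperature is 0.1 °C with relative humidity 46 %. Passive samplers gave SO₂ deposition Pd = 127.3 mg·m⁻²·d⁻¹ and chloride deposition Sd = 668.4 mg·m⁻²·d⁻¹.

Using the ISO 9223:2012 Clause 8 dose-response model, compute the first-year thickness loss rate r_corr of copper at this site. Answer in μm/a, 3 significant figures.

r_corr = 0.393 μm/a

copper: f(T) = +0.126·(T−10) [T≤10 °C] = -1.2474
  sulphur-dioxide contribution → 0.081 μm/a
  chloride contribution → 0.3125 μm/a
  ⇒ r_corr(copper) = 0.3935 μm/a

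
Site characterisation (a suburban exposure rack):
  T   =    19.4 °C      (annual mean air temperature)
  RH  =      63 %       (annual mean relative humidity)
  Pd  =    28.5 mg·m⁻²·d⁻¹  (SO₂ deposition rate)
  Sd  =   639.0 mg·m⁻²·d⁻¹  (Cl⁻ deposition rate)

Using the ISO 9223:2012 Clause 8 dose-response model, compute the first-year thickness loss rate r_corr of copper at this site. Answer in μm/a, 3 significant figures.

r_corr = 1.71 μm/a

copper: temperature factor f = -0.080·(9.4) = -0.7520
  sulphur-dioxide contribution → 0.2456 μm/a
  chloride contribution → 1.466 μm/a
  ⇒ r_corr(copper) = 1.711 μm/a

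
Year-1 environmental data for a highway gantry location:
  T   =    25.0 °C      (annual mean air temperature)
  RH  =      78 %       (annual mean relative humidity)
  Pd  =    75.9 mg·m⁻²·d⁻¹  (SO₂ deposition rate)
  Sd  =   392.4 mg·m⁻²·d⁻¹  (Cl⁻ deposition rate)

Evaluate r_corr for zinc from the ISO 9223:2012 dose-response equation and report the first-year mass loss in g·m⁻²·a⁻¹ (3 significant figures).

zinc: T>10 °C ⇒ hinge -0.071·(25.0−10) = -1.0650
  Pd branch = 0.0129·Pd^0.44·e^(0.046·RH+f) = 1.08 μm/a
  Sd branch = 0.0175·Sd^0.57·e^(0.008·RH+0.085·T) = 8.229 μm/a
  r_corr = 1.08 + 8.229 = 9.309 μm/a
Convert to mass loss: 9.309 μm/a × 7.14 g/cm³ = 66.47 g·m⁻²·a⁻¹

r_corr = 66.5 g·m⁻²·a⁻¹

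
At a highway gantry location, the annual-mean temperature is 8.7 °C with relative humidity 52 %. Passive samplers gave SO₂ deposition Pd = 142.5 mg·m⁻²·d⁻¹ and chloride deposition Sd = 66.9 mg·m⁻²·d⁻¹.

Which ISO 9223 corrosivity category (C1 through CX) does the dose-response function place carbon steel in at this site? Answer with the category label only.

C4

carbon steel: f(T) = +0.150·(T−10) [T≤10 °C] = -0.1950
  SO₂ term: 1.77·142.5^0.52·exp(0.02·52-0.1950) = 54.32
  Cl⁻ term: 0.102·66.9^0.62·exp(0.033·52+0.04·8.7) = 10.88
  sum: 54.32 + 10.88 → r_corr = 65.2 μm/a
Category bounds: 50…80 μm/a bracket r_corr ⇒ C4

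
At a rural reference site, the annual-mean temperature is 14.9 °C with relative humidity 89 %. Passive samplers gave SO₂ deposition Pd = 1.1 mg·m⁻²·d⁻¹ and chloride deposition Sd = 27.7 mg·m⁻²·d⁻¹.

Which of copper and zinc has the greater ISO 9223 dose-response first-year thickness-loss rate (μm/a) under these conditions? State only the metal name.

copper: temperature factor f = -0.080·(4.9) = -0.3920
  SO₂ term: 0.0053·1.1^0.26·exp(0.059·89-0.3920) = 0.7003
  Cl⁻ term: 0.01025·27.7^0.27·exp(0.036·89+0.049·14.9) = 1.285
  r_corr = 0.7003 + 1.285 = 1.985 μm/a
zinc: T>10 °C ⇒ hinge -0.071·(14.9−10) = -0.3479
  Pd branch = 0.0129·Pd^0.44·e^(0.046·RH+f) = 0.5698 μm/a
  Sd branch = 0.0175·Sd^0.57·e^(0.008·RH+0.085·T) = 0.8404 μm/a
  r_corr = 0.5698 + 0.8404 = 1.41 μm/a
Ordering by μm/a: copper (1.98) > zinc (1.41)

copper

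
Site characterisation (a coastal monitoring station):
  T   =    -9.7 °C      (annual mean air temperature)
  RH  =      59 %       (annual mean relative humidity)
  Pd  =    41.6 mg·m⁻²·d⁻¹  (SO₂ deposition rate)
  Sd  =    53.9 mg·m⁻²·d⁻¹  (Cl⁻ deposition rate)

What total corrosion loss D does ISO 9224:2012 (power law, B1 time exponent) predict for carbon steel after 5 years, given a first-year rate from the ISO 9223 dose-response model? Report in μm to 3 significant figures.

D(5) = 18.2 μm

carbon steel: T≤10 °C ⇒ hinge +0.150·(-9.7−10) = -2.9550
  sulphur-dioxide contribution → 2.085 μm/a
  chloride contribution → 5.744 μm/a
  ⇒ r_corr(carbon steel) = 7.829 μm/a
Power-law: D(5) = r_corr · 5^0.523
  D(5) = 7.829 × 5^0.523 = 7.829 × 2.32 = 18.17 μm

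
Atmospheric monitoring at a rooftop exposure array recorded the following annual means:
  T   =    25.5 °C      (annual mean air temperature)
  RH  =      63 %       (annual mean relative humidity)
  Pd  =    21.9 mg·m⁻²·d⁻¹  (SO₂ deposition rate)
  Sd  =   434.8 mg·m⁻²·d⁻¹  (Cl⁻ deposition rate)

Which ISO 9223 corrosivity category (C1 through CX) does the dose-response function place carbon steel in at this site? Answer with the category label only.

carbon steel: T>10 °C ⇒ hinge -0.054·(25.5−10) = -0.8370
  SO₂ term: 1.77·21.9^0.52·exp(0.02·63-0.8370) = 13.45
  Cl⁻ term: 0.102·434.8^0.62·exp(0.033·63+0.04·25.5) = 97.77
  r_corr = 13.45 + 97.77 = 111.2 μm/a
ISO 9223 Table 2 (carbon steel): 80 < 111 ≤ 200 μm/a ⇒ C5

C5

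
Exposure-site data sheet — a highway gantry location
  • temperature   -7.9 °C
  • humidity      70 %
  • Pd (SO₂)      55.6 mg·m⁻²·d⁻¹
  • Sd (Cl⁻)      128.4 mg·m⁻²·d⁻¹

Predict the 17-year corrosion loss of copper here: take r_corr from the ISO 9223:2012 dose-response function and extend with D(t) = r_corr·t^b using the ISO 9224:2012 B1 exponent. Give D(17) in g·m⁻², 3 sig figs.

D(17) = 24.8 g·m⁻²

copper: f(T) = +0.126·(T−10) [T≤10 °C] = -2.2554
  sulphur-dioxide contribution → 0.0982 μm/a
  chloride contribution → 0.3209 μm/a
  ⇒ r_corr(copper) = 0.4191 μm/a
Power-law: D(17) = r_corr · 17^0.667
  D(17) = 0.4191 × 17^0.667 = 0.4191 × 6.618 = 2.773 μm
  Mass loss = 2.773 μm × 8.96 g/cm³ = 24.85 g·m⁻²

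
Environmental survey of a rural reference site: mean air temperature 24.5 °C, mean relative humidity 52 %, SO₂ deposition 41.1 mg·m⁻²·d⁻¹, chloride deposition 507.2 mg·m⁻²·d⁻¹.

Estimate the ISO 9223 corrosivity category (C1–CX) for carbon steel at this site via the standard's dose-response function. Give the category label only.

C5

carbon steel: temperature factor f = -0.054·(14.5) = -0.7830
  SO₂ term: 1.77·41.1^0.52·exp(0.02·52-0.7830) = 15.8
  Sd branch = 0.102·Sd^0.62·e^(0.033·RH+0.04·T) = 71.89 μm/a
  sum: 15.8 + 71.89 → r_corr = 87.69 μm/a
87.7 μm/a falls in (80, 200] for carbon steel → category C5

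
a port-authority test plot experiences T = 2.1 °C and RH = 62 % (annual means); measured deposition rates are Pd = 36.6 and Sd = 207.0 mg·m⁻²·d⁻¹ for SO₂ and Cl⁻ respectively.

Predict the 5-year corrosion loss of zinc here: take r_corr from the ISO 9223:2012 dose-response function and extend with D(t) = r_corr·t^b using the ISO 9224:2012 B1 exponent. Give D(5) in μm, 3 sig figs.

D(5) = 5.64 μm

zinc: temperature factor f = +0.038·(-7.9) = -0.3002
  SO₂ term: 0.0129·36.6^0.44·exp(0.046·62-0.3002) = 0.8068
  Cl⁻ term: 0.0175·207.0^0.57·exp(0.008·62+0.085·2.1) = 0.7179
  sum: 0.8068 + 0.7179 → r_corr = 1.525 μm/a
Power-law: D(5) = r_corr · 5^0.813
  D(5) = 1.525 × 5^0.813 = 1.525 × 3.701 = 5.642 μm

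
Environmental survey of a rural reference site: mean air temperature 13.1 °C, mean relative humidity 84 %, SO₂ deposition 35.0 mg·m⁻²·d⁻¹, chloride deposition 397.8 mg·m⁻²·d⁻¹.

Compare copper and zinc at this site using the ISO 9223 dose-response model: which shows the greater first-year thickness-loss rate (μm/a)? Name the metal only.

zinc

copper: T>10 °C ⇒ hinge -0.080·(13.1−10) = -0.2480
  SO₂ term: 0.0053·35.0^0.26·exp(0.059·84-0.2480) = 1.48
  Sd branch = 0.01025·Sd^0.27·e^(0.036·RH+0.049·T) = 2.017 μm/a
  sum: 1.48 + 2.017 → r_corr = 3.497 μm/a
zinc: T>10 °C ⇒ hinge -0.071·(13.1−10) = -0.2201
  Pd branch = 0.0129·Pd^0.44·e^(0.046·RH+f) = 2.358 μm/a
  Cl⁻ term: 0.0175·397.8^0.57·exp(0.008·84+0.085·13.1) = 3.164
  sum: 2.358 + 3.164 → r_corr = 5.522 μm/a
Ordering by μm/a: zinc (5.52) > copper (3.5)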